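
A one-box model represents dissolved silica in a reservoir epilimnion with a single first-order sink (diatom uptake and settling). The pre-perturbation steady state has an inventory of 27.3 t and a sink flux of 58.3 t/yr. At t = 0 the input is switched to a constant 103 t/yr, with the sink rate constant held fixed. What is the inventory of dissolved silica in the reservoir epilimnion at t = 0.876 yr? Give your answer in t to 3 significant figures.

The sink rate constant is k = F₀/M₀ = 58.3/27.3 = 2.136 yr⁻¹.
Solving dM/dt = F₁ − kM with M(0) = M₀ gives M(t) = F₁/k + (M₀ − F₁/k)·e^(−kt).
F₁/k = 103/2.136 = 48.232 t; kt = 2.136 × 0.876 = 1.871, e^(−kt) = 0.1540.
M(0.876) = 48.232 + (27.3 − 48.232) × 0.1540 = 48.232 − 3.224 = 45.008 t.

45.0 t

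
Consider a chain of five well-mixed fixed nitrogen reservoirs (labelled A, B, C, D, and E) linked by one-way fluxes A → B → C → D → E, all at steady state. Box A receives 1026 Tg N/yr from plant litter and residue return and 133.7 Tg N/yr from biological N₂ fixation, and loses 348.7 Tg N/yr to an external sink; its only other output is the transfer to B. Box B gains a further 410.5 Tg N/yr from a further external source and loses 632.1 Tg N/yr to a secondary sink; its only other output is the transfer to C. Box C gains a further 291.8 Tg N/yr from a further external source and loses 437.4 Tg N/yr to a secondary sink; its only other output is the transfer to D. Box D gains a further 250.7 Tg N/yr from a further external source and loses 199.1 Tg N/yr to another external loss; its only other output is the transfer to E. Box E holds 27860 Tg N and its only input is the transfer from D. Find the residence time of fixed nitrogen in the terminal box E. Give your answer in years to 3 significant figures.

Box A: F(A→B) = (1026 + 133.7) − 348.7 = 811.00 Tg N/yr.
Box B: F(B→C) = (811.00 + 410.5) − 632.1 = 589.40 Tg N/yr.
Box C: F(C→D) = (589.40 + 291.8) − 437.4 = 443.80 Tg N/yr.
Box D: F(D→E) = (443.80 + 250.7) − 199.1 = 495.40 Tg N/yr.
Box E throughput = its input = 495.40 Tg N/yr; τ = 27860 / 495.40 = 56.24 yr.

56.2 yr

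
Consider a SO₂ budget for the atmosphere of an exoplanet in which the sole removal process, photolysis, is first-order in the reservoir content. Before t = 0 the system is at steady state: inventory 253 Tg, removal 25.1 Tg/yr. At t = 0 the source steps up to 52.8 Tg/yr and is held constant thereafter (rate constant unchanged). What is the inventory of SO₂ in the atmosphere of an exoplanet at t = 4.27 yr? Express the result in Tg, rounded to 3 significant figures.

349 Tg

τ = M₀/F₀ = 253/25.1 = 10.08 yr; rate constant k = 1/τ.
New steady state M_∞ = F₁/k = F₁·τ = 52.8 × 10.08 = 532.21 Tg.
M(t) = M_∞ + (M₀ − M_∞)·e^(−t/τ); t/τ = 4.27/10.08 = 0.4236, so e^(−t/τ) = 0.6547.
M(t) = 532.21 − 279.2 × 0.6547 = 349.42 Tg.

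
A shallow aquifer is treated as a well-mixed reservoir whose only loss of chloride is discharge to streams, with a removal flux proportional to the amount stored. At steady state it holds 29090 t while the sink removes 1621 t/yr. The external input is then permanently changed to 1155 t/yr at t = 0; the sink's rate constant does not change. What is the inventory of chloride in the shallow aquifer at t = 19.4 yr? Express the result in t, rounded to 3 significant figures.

Residence time τ = M₀/F₀ = 17.95 yr. The eventual steady state is M_∞ = M₀·(F₁/F₀) = 29090 × 1155/1621 = 20727 t.
The anomaly ΔM(t) = M(t) − M_∞ decays as ΔM₀·e^(−t/τ) with ΔM₀ = 29090 − 20727 = 8363 t.
At t = 19.4 yr, e^(−t/τ) = e^(−1.081) = 0.3392, so ΔM = 2837 t and M = 20727 + 2837 = 23564 t.

23600 t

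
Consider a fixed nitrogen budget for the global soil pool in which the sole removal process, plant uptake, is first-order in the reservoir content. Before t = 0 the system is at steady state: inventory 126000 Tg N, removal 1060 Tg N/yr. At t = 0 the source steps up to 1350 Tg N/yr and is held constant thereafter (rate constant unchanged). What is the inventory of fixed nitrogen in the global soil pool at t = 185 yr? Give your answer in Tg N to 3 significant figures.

τ = M₀/F₀ = 126000/1060 = 118.9 yr; rate constant k = 1/τ.
New steady state M_∞ = F₁/k = F₁·τ = 1350 × 118.9 = 160470 Tg N.
M(t) = M_∞ + (M₀ − M_∞)·e^(−t/τ); t/τ = 185/118.9 = 1.556, so e^(−t/τ) = 0.2109.
M(t) = 160470 − 34470 × 0.2109 = 153200 Tg N.

153000 Tg N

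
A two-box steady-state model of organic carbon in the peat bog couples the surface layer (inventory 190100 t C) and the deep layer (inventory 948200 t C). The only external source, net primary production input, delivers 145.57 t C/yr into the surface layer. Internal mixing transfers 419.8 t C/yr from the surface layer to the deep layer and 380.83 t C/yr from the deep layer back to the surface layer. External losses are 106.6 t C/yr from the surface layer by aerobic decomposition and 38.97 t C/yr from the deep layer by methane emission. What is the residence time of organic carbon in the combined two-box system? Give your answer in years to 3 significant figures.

7820 yr

Residence time in the combined system uses the total inventory and the total *external* removal — internal exchanges between the two boxes cancel.
M_total = 190100 + 948200 = 1.1383×10^6 t C.
ΣF_external_out = 106.6 + 38.97 = 145.57 t C/yr.
τ = M_total / ΣF_ext = 1.1383×10^6 / 145.57 = 7820 yr.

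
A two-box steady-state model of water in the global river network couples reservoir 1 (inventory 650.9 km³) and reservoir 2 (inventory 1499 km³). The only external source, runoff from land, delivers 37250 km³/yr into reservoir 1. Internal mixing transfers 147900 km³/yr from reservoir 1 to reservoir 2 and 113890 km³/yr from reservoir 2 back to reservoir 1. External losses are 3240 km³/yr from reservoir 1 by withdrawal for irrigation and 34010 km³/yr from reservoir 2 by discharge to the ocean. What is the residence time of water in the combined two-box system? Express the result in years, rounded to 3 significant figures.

0.0577 yr

Treat the two boxes together as one reservoir: the mixing fluxes between them are internal recycling, so τ = ΣM / Σ(external losses).
M_total = 650.9 + 1499 = 2149.9 km³.
ΣF_external_out = 3240 + 34010 = 37250 km³/yr.
τ = M_total / ΣF_ext = 2149.9 / 37250 = 0.05772 yr.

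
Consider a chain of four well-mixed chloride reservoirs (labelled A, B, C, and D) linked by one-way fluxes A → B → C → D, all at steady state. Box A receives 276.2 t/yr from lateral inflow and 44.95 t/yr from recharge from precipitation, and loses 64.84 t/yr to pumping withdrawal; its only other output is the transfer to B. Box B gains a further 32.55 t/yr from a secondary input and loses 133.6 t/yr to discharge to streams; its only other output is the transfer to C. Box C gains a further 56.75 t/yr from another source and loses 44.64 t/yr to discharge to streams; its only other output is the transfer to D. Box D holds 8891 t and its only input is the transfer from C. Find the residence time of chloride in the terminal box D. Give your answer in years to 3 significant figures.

53.1 yr

Box A: F(A→B) = (276.2 + 44.95) − 64.84 = 256.31 t/yr.
Box B: F(B→C) = (256.31 + 32.55) − 133.6 = 155.26 t/yr.
Box C: F(C→D) = (155.26 + 56.75) − 44.64 = 167.37 t/yr.
Box D throughput = its input = 167.37 t/yr; τ = 8891 / 167.37 = 53.12 yr.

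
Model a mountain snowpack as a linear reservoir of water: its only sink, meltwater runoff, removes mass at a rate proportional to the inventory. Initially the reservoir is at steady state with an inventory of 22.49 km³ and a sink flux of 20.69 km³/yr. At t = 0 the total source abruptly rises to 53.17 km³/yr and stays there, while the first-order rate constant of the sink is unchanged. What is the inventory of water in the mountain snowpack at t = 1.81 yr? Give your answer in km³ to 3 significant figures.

51.1 km³

Residence time τ = M₀/F₀ = 1.087 yr. The eventual steady state is M_∞ = M₀·(F₁/F₀) = 22.49 × 53.17/20.69 = 57.796 km³.
The anomaly ΔM(t) = M(t) − M_∞ decays as ΔM₀·e^(−t/τ) with ΔM₀ = 22.49 − 57.796 = −35.31 km³.
At t = 1.81 yr, e^(−t/τ) = e^(−1.665) = 0.1892, so ΔM = −6.679 km³ and M = 57.796 − 6.679 = 51.117 km³.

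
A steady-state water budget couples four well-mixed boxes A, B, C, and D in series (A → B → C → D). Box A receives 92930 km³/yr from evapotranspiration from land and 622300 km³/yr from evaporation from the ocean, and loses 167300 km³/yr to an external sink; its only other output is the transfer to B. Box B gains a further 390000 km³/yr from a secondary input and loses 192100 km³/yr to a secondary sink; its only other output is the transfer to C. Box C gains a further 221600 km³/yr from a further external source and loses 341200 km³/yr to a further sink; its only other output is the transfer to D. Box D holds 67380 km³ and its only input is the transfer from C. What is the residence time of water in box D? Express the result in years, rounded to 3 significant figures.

0.108 yr

Box A: F(A→B) = (92930 + 622300) − 167300 = 547930 km³/yr.
Box B: F(B→C) = (547930 + 390000) − 192100 = 745830 km³/yr.
Box C: F(C→D) = (745830 + 221600) − 341200 = 626230 km³/yr.
Box D throughput = its input = 626230 km³/yr; τ = 67380 / 626230 = 0.1076 yr.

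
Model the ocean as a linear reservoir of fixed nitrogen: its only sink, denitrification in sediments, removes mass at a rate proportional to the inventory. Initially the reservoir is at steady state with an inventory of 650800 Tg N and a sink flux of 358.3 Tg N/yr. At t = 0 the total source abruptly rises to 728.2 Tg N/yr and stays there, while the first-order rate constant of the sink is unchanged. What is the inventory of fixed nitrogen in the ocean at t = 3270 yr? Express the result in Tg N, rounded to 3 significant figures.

Residence time τ = M₀/F₀ = 1816 yr. The eventual steady state is M_∞ = M₀·(F₁/F₀) = 650800 × 728.2/358.3 = 1.3227×10^6 Tg N.
The anomaly ΔM(t) = M(t) − M_∞ decays as ΔM₀·e^(−t/τ) with ΔM₀ = 650800 − 1.3227×10^6 = −671900 Tg N.
At t = 3270 yr, e^(−t/τ) = e^(−1.800) = 0.1652, so ΔM = −111000 Tg N and M = 1.3227×10^6 − 111000 = 1.2116×10^6 Tg N.

1.21×10^6 Tg N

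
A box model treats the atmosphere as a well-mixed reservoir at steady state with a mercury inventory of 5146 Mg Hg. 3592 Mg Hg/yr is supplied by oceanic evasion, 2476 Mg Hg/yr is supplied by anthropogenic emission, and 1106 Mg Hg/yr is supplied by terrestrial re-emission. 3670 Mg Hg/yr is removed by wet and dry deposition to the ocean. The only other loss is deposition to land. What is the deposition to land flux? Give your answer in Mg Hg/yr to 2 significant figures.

At steady state ΣF_in = ΣF_out.
ΣF_in = 3592 + 2476 + 1106 = 7174.0 Mg Hg/yr.
Deposition to land flux = ΣF_in − (3670) = 7174.0 − 3670 = 3504 Mg Hg/yr.

3500 Mg Hg/yr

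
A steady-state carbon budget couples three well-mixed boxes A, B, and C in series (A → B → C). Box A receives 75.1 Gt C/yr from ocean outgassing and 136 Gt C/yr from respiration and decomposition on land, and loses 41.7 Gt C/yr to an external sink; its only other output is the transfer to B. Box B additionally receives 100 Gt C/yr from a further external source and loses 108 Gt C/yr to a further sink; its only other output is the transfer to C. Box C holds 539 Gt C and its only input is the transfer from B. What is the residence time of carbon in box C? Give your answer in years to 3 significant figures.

Box A: F(A→B) = (75.1 + 136) − 41.7 = 169.40 Gt C/yr.
Box B: F(B→C) = (169.40 + 100) − 108 = 161.40 Gt C/yr.
Box C throughput = its input = 161.40 Gt C/yr; τ = 539 / 161.40 = 3.340 yr.

3.34 yr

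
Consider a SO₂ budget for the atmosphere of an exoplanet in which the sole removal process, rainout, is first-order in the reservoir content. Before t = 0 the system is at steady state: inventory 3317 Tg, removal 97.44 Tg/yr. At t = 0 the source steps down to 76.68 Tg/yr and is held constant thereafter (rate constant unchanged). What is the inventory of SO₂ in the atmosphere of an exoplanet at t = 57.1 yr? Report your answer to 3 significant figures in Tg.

τ = M₀/F₀ = 3317/97.44 = 34.04 yr; rate constant k = 1/τ.
New steady state M_∞ = F₁/k = F₁·τ = 76.68 × 34.04 = 2610.3 Tg.
M(t) = M_∞ + (M₀ − M_∞)·e^(−t/τ); t/τ = 57.1/34.04 = 1.677, so e^(−t/τ) = 0.1869.
M(t) = 2610.3 + 706.7 × 0.1869 = 2742.4 Tg.

2740 Tg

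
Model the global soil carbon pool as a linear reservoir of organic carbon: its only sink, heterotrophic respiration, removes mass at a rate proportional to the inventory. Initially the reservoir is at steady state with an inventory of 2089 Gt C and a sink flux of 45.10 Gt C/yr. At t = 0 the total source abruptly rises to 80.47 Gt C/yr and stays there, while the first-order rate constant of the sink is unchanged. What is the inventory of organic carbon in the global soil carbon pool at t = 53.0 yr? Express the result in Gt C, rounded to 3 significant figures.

3210 Gt C

Residence time τ = M₀/F₀ = 46.32 yr. The eventual steady state is M_∞ = M₀·(F₁/F₀) = 2089 × 80.47/45.10 = 3727.3 Gt C.
The anomaly ΔM(t) = M(t) − M_∞ decays as ΔM₀·e^(−t/τ) with ΔM₀ = 2089 − 3727.3 = −1638 Gt C.
At t = 53.0 yr, e^(−t/τ) = e^(−1.144) = 0.3185, so ΔM = −521.8 Gt C and M = 3727.3 − 521.8 = 3205.6 Gt C.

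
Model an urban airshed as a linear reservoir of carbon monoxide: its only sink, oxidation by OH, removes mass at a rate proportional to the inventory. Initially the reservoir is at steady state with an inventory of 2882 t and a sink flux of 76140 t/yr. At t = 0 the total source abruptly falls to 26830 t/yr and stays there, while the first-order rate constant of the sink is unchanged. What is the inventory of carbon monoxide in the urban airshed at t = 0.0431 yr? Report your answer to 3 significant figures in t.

1610 t

Residence time τ = M₀/F₀ = 0.03785 yr. The eventual steady state is M_∞ = M₀·(F₁/F₀) = 2882 × 26830/76140 = 1015.6 t.
The anomaly ΔM(t) = M(t) − M_∞ decays as ΔM₀·e^(−t/τ) with ΔM₀ = 2882 − 1015.6 = 1866 t.
At t = 0.0431 yr, e^(−t/τ) = e^(−1.139) = 0.3202, so ΔM = 597.7 t and M = 1015.6 + 597.7 = 1613.3 t.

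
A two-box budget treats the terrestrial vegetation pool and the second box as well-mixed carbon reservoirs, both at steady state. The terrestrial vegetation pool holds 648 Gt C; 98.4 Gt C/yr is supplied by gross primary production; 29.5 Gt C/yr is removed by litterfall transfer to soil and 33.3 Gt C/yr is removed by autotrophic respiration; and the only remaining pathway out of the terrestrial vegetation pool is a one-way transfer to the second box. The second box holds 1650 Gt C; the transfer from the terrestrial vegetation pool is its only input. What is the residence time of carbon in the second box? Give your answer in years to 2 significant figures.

46 yr

Balance the terrestrial vegetation pool: ΣF_in = 98.400 Gt C/yr.
Transfer to the second box = ΣF_in − (29.5 + 33.3) = 35.600 Gt C/yr.
At steady state the output of the second box equals its input, 35.600 Gt C/yr.
τ = M / F = 1650 / 35.600 = 46.35 yr.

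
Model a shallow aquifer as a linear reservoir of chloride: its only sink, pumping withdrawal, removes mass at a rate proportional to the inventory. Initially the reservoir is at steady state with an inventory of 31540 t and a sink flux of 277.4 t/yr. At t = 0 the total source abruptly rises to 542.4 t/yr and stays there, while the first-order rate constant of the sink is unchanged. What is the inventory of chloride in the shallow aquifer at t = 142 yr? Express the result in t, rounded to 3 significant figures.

τ = M₀/F₀ = 31540/277.4 = 113.7 yr; rate constant k = 1/τ.
New steady state M_∞ = F₁/k = F₁·τ = 542.4 × 113.7 = 61670 t.
M(t) = M_∞ + (M₀ − M_∞)·e^(−t/τ); t/τ = 142/113.7 = 1.249, so e^(−t/τ) = 0.2868.
M(t) = 61670 − 30130 × 0.2868 = 53028 t.

53000 t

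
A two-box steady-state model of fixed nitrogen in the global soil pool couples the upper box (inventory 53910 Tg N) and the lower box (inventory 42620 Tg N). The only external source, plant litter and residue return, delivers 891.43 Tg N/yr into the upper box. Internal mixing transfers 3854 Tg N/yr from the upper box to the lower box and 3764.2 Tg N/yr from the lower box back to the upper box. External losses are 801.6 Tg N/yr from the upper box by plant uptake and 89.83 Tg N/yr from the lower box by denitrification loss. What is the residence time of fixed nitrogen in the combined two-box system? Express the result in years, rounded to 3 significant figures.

For the system as a whole, the A↔B exchange is internal and contributes nothing to the throughput; only the external sinks remove mass.
M_total = 53910 + 42620 = 96530 Tg N.
ΣF_external_out = 801.6 + 89.83 = 891.43 Tg N/yr.
τ = M_total / ΣF_ext = 96530 / 891.43 = 108.3 yr.

108 yr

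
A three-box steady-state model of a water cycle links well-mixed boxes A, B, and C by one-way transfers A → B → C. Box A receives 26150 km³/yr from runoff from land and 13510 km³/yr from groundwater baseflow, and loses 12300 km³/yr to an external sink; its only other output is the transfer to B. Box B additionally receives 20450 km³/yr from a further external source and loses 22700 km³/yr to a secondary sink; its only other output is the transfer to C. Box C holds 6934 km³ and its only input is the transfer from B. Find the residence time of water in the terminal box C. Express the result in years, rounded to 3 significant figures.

0.276 yr

Box A: F(A→B) = (26150 + 13510) − 12300 = 27360 km³/yr.
Box B: F(B→C) = (27360 + 20450) − 22700 = 25110 km³/yr.
Box C throughput = its input = 25110 km³/yr; τ = 6934 / 25110 = 0.2761 yr.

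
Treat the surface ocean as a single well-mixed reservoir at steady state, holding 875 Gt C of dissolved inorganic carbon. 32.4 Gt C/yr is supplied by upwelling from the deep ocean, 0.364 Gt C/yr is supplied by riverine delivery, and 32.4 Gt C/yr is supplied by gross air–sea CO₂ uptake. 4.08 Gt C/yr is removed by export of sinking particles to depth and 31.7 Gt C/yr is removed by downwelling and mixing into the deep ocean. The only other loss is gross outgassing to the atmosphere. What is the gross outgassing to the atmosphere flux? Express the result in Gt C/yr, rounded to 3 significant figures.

At steady state ΣF_in = ΣF_out.
ΣF_in = 32.4 + 0.364 + 32.4 = 65.164 Gt C/yr.
Gross outgassing to the atmosphere flux = ΣF_in − (4.08 + 31.7) = 65.164 − 35.78 = 29.38 Gt C/yr.

29.4 Gt C/yr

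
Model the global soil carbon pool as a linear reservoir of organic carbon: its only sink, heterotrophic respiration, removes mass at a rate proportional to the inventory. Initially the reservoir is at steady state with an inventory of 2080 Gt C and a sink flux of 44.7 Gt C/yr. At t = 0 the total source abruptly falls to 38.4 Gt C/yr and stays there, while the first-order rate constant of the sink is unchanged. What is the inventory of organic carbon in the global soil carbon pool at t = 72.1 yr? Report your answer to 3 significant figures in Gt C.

1850 Gt C

Residence time τ = M₀/F₀ = 46.53 yr. The eventual steady state is M_∞ = M₀·(F₁/F₀) = 2080 × 38.4/44.7 = 1786.8 Gt C.
The anomaly ΔM(t) = M(t) − M_∞ decays as ΔM₀·e^(−t/τ) with ΔM₀ = 2080 − 1786.8 = 293.2 Gt C.
At t = 72.1 yr, e^(−t/τ) = e^(−1.549) = 0.2124, so ΔM = 62.26 Gt C and M = 1786.8 + 62.26 = 1849.1 Gt C.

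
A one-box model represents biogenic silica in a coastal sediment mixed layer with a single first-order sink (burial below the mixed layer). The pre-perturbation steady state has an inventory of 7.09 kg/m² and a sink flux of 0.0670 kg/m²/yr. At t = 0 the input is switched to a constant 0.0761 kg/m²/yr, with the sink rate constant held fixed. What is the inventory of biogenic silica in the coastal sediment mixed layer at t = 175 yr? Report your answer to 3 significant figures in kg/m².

7.87 kg/m²

The sink rate constant is k = F₀/M₀ = 0.0670/7.09 = 0.009450 yr⁻¹.
Solving dM/dt = F₁ − kM with M(0) = M₀ gives M(t) = F₁/k + (M₀ − F₁/k)·e^(−kt).
F₁/k = 0.0761/0.009450 = 8.0530 kg/m²; kt = 0.009450 × 175 = 1.654, e^(−kt) = 0.1913.
M(175) = 8.0530 + (7.09 − 8.0530) × 0.1913 = 8.0530 − 0.1842 = 7.8687 kg/m².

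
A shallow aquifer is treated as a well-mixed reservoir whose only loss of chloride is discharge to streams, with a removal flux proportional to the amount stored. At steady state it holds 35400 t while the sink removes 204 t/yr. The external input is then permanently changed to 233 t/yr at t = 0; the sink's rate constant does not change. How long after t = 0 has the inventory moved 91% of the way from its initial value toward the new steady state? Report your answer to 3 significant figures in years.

418 yr

τ = M₀/F₀ = 35400/204 = 173.5 yr.
The remaining gap fraction is e^(−t/τ); 91% covered ⇒ e^(−t/τ) = 0.0900.
t = −τ ln(0.0900) = 173.5 × 2.408 = 417.8 yr.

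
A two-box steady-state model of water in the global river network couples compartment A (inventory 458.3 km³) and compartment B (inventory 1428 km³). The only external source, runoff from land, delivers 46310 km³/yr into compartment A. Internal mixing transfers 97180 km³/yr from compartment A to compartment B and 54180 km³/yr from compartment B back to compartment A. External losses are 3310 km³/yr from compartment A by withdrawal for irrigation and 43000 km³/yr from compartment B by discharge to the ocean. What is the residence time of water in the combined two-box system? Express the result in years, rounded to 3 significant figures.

For the system as a whole, the A↔B exchange is internal and contributes nothing to the throughput; only the external sinks remove mass.
M_total = 458.3 + 1428 = 1886.3 km³.
ΣF_external_out = 3310 + 43000 = 46310 km³/yr.
τ = M_total / ΣF_ext = 1886.3 / 46310 = 0.04073 yr.

0.0407 yr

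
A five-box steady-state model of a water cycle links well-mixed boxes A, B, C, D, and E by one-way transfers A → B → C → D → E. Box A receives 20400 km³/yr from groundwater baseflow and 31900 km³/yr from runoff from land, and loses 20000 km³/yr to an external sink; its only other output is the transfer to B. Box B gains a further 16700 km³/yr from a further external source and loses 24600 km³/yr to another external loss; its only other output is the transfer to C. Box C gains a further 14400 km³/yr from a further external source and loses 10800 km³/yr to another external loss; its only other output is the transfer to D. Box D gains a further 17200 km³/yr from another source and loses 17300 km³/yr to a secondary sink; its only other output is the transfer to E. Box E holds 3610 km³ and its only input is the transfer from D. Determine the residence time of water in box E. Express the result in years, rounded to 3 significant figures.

Box A: F(A→B) = (20400 + 31900) − 20000 = 32300 km³/yr.
Box B: F(B→C) = (32300 + 16700) − 24600 = 24400 km³/yr.
Box C: F(C→D) = (24400 + 14400) − 10800 = 28000 km³/yr.
Box D: F(D→E) = (28000 + 17200) − 17300 = 27900 km³/yr.
Box E throughput = its input = 27900 km³/yr; τ = 3610 / 27900 = 0.1294 yr.

0.129 yr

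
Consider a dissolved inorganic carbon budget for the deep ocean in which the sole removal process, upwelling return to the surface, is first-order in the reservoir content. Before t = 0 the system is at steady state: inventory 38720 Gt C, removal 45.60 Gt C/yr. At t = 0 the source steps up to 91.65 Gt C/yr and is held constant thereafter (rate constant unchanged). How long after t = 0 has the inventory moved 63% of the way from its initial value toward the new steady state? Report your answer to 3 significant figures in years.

844 yr

τ = M₀/F₀ = 38720/45.60 = 849.1 yr.
The remaining gap fraction is e^(−t/τ); 63% covered ⇒ e^(−t/τ) = 0.370.
t = −τ ln(0.370) = 849.1 × 0.9943 = 844.2 yr.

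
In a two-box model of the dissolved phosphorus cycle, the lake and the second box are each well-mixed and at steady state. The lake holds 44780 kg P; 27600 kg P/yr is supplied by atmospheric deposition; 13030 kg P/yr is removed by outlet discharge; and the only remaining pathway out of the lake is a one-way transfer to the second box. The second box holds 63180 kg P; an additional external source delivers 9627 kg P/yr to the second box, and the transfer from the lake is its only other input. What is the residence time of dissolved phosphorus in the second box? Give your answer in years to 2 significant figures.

Balance the lake: ΣF_in = 27600 kg P/yr.
Transfer to the second box = ΣF_in − (13030) = 14570 kg P/yr.
Total input to the second box = 14570 + 9627 = 24197 kg P/yr; at steady state this equals its total output.
τ = M / F = 63180 / 24197 = 2.611 yr.

2.6 yr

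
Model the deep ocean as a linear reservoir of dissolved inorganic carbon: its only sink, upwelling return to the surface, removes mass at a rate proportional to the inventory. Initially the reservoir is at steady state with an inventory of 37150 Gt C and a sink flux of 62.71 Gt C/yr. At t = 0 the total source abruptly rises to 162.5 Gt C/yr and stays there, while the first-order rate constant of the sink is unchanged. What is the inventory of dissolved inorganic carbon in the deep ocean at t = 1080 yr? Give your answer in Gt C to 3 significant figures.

86700 Gt C

The sink rate constant is k = F₀/M₀ = 62.71/37150 = 0.001688 yr⁻¹.
Solving dM/dt = F₁ − kM with M(0) = M₀ gives M(t) = F₁/k + (M₀ − F₁/k)·e^(−kt).
F₁/k = 162.5/0.001688 = 96267 Gt C; kt = 0.001688 × 1080 = 1.823, e^(−kt) = 0.1615.
M(1080) = 96267 + (37150 − 96267) × 0.1615 = 96267 − 9549 = 86717 Gt C.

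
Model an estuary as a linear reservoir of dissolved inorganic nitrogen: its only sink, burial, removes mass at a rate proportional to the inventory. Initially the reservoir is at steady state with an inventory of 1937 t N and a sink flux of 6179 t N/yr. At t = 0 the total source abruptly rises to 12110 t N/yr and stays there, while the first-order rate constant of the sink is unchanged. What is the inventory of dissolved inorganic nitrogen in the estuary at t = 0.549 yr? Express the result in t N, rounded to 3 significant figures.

3470 t N

τ = M₀/F₀ = 1937/6179 = 0.3135 yr; rate constant k = 1/τ.
New steady state M_∞ = F₁/k = F₁·τ = 12110 × 0.3135 = 3796.3 t N.
M(t) = M_∞ + (M₀ − M_∞)·e^(−t/τ); t/τ = 0.549/0.3135 = 1.751, so e^(−t/τ) = 0.1735.
M(t) = 3796.3 − 1859 × 0.1735 = 3473.6 t N.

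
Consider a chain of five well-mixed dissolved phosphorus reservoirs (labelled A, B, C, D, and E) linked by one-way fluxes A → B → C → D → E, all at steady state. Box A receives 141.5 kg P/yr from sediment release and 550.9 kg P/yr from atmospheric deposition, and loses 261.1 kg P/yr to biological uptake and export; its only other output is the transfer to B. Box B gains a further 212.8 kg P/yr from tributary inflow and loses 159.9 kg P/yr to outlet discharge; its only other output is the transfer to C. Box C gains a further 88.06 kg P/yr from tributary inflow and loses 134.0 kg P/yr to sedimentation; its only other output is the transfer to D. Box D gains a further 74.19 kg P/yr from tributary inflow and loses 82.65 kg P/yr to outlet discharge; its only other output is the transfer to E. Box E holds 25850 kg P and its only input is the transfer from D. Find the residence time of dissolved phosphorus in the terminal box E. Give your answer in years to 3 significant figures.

60.1 yr

Box A: F(A→B) = (141.5 + 550.9) − 261.1 = 431.30 kg P/yr.
Box B: F(B→C) = (431.30 + 212.8) − 159.9 = 484.20 kg P/yr.
Box C: F(C→D) = (484.20 + 88.06) − 134.0 = 438.26 kg P/yr.
Box D: F(D→E) = (438.26 + 74.19) − 82.65 = 429.80 kg P/yr.
Box E throughput = its input = 429.80 kg P/yr; τ = 25850 / 429.80 = 60.14 yr.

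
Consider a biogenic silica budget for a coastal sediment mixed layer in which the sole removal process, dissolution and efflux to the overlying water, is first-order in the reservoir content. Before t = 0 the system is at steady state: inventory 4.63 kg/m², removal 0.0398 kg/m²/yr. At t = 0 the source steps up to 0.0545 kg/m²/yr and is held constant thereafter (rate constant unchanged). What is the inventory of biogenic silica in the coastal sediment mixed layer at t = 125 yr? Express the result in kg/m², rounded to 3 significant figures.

5.76 kg/m²

The sink rate constant is k = F₀/M₀ = 0.0398/4.63 = 0.008596 yr⁻¹.
Solving dM/dt = F₁ − kM with M(0) = M₀ gives M(t) = F₁/k + (M₀ − F₁/k)·e^(−kt).
F₁/k = 0.0545/0.008596 = 6.3401 kg/m²; kt = 0.008596 × 125 = 1.075, e^(−kt) = 0.3415.
M(125) = 6.3401 + (4.63 − 6.3401) × 0.3415 = 6.3401 − 0.5839 = 5.7561 kg/m².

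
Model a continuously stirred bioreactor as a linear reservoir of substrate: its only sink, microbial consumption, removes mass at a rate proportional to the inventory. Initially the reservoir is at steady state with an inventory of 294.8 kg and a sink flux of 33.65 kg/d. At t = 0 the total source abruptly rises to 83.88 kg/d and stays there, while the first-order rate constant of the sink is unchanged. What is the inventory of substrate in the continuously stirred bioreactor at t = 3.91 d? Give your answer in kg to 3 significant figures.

453 kg

τ = M₀/F₀ = 294.8/33.65 = 8.761 d; rate constant k = 1/τ.
New steady state M_∞ = F₁/k = F₁·τ = 83.88 × 8.761 = 734.85 kg.
M(t) = M_∞ + (M₀ − M_∞)·e^(−t/τ); t/τ = 3.91/8.761 = 0.4463, so e^(−t/τ) = 0.6400.
M(t) = 734.85 − 440.1 × 0.6400 = 453.23 kg.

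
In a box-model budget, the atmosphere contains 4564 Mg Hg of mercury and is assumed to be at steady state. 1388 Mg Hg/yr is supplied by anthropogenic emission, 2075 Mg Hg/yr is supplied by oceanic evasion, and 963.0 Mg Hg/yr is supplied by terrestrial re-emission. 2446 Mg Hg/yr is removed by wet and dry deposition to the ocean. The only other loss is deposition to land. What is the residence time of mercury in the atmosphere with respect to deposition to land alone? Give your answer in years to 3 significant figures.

2.31 yr

At steady state ΣF_in = ΣF_out.
ΣF_in = 1388 + 2075 + 963.0 = 4426.0 Mg Hg/yr.
Deposition to land flux = ΣF_in − (2446) = 4426.0 − 2446 = 1980 Mg Hg/yr.
τ = M / F = 4564 / 1980 = 2.305 yr.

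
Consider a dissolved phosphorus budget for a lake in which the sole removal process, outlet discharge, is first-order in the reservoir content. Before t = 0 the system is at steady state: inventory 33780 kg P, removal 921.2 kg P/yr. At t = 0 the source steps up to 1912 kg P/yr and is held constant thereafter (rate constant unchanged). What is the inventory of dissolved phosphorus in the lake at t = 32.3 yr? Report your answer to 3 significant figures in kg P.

55100 kg P

Residence time τ = M₀/F₀ = 36.67 yr. The eventual steady state is M_∞ = M₀·(F₁/F₀) = 33780 × 1912/921.2 = 70112 kg P.
The anomaly ΔM(t) = M(t) − M_∞ decays as ΔM₀·e^(−t/τ) with ΔM₀ = 33780 − 70112 = −36330 kg P.
At t = 32.3 yr, e^(−t/τ) = e^(−0.8808) = 0.4144, so ΔM = −15060 kg P and M = 70112 − 15060 = 55055 kg P.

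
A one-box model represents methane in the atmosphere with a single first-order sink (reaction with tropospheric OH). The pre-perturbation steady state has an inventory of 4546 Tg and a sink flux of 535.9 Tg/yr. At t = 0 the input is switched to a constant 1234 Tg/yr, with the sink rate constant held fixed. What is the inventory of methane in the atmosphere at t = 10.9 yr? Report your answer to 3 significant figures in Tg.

8830 Tg

τ = M₀/F₀ = 4546/535.9 = 8.483 yr; rate constant k = 1/τ.
New steady state M_∞ = F₁/k = F₁·τ = 1234 × 8.483 = 10468 Tg.
M(t) = M_∞ + (M₀ − M_∞)·e^(−t/τ); t/τ = 10.9/8.483 = 1.285, so e^(−t/τ) = 0.2767.
M(t) = 10468 − 5922 × 0.2767 = 8829.5 Tg.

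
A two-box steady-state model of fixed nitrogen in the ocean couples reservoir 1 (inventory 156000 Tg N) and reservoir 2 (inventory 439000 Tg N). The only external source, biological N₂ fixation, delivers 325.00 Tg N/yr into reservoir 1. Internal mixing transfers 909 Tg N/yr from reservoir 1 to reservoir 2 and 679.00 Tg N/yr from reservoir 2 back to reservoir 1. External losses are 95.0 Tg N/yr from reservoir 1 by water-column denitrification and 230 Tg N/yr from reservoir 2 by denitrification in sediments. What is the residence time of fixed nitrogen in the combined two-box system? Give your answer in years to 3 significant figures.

Treat the two boxes together as one reservoir: the mixing fluxes between them are internal recycling, so τ = ΣM / Σ(external losses).
M_total = 156000 + 439000 = 595000 Tg N.
ΣF_external_out = 95.0 + 230 = 325.00 Tg N/yr.
τ = M_total / ΣF_ext = 595000 / 325.00 = 1831 yr.

1830 yr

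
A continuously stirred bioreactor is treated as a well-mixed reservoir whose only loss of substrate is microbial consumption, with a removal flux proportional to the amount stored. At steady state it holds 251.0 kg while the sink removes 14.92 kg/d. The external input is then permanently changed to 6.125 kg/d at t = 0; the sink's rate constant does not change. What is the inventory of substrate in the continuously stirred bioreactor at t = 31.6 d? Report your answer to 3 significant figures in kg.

126 kg

The sink rate constant is k = F₀/M₀ = 14.92/251.0 = 0.05944 d⁻¹.
Solving dM/dt = F₁ − kM with M(0) = M₀ gives M(t) = F₁/k + (M₀ − F₁/k)·e^(−kt).
F₁/k = 6.125/0.05944 = 103.04 kg; kt = 0.05944 × 31.6 = 1.878, e^(−kt) = 0.1528.
M(31.6) = 103.04 + (251.0 − 103.04) × 0.1528 = 103.04 + 22.61 = 125.65 kg.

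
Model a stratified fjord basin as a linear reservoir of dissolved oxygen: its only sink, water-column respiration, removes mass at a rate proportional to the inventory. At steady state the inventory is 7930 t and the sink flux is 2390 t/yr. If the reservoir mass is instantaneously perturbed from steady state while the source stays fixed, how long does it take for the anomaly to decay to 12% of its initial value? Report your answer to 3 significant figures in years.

7.04 yr

For a linear reservoir the anomaly decays as exp(−t/τ) with τ = M/F = 7930/2390 = 3.318 yr.
exp(−t/τ) = 0.12 ⇒ t = −τ ln(0.12) = 3.318 × 2.120 = 7.035 yr.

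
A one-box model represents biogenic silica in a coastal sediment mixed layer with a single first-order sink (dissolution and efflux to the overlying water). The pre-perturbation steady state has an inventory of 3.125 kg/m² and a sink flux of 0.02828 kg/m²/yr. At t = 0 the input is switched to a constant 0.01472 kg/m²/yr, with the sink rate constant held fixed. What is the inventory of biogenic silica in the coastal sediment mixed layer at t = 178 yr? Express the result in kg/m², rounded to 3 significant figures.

1.93 kg/m²

τ = M₀/F₀ = 3.125/0.02828 = 110.5 yr; rate constant k = 1/τ.
New steady state M_∞ = F₁/k = F₁·τ = 0.01472 × 110.5 = 1.6266 kg/m².
M(t) = M_∞ + (M₀ − M_∞)·e^(−t/τ); t/τ = 178/110.5 = 1.611, so e^(−t/τ) = 0.1997.
M(t) = 1.6266 + 1.498 × 0.1997 = 1.9259 kg/m².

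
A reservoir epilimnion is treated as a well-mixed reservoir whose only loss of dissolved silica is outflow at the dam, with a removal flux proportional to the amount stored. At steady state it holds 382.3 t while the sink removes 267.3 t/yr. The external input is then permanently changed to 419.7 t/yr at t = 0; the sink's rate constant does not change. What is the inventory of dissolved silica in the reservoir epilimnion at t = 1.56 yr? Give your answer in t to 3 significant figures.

527 t

The sink rate constant is k = F₀/M₀ = 267.3/382.3 = 0.6992 yr⁻¹.
Solving dM/dt = F₁ − kM with M(0) = M₀ gives M(t) = F₁/k + (M₀ − F₁/k)·e^(−kt).
F₁/k = 419.7/0.6992 = 600.27 t; kt = 0.6992 × 1.56 = 1.091, e^(−kt) = 0.3360.
M(1.56) = 600.27 + (382.3 − 600.27) × 0.3360 = 600.27 − 73.23 = 527.04 t.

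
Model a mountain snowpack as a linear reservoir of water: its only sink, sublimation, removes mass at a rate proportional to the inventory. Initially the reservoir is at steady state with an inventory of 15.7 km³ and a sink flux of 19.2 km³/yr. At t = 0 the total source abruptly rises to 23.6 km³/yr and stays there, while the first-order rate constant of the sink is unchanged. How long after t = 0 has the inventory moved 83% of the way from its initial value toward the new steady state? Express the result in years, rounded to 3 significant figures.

τ = M₀/F₀ = 15.7/19.2 = 0.8177 yr.
The remaining gap fraction is e^(−t/τ); 83% covered ⇒ e^(−t/τ) = 0.170.
t = −τ ln(0.170) = 0.8177 × 1.772 = 1.449 yr.

1.45 yr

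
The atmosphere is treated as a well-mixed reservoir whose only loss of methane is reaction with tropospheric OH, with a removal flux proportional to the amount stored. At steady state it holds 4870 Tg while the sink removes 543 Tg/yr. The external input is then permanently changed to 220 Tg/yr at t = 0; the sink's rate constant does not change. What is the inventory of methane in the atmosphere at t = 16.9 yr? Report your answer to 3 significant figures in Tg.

Residence time τ = M₀/F₀ = 8.969 yr. The eventual steady state is M_∞ = M₀·(F₁/F₀) = 4870 × 220/543 = 1973.1 Tg.
The anomaly ΔM(t) = M(t) − M_∞ decays as ΔM₀·e^(−t/τ) with ΔM₀ = 4870 − 1973.1 = 2897 Tg.
At t = 16.9 yr, e^(−t/τ) = e^(−1.884) = 0.1519, so ΔM = 440.1 Tg and M = 1973.1 + 440.1 = 2413.2 Tg.

2410 Tg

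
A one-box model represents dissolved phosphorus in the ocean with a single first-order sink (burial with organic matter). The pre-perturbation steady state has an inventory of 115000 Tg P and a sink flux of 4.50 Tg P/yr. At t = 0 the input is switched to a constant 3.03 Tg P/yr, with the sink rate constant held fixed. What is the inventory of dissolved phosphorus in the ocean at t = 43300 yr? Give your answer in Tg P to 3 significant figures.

Residence time τ = M₀/F₀ = 25560 yr. The eventual steady state is M_∞ = M₀·(F₁/F₀) = 115000 × 3.03/4.50 = 77433 Tg P.
The anomaly ΔM(t) = M(t) − M_∞ decays as ΔM₀·e^(−t/τ) with ΔM₀ = 115000 − 77433 = 37570 Tg P.
At t = 43300 yr, e^(−t/τ) = e^(−1.694) = 0.1837, so ΔM = 6902 Tg P and M = 77433 + 6902 = 84335 Tg P.

84300 Tg P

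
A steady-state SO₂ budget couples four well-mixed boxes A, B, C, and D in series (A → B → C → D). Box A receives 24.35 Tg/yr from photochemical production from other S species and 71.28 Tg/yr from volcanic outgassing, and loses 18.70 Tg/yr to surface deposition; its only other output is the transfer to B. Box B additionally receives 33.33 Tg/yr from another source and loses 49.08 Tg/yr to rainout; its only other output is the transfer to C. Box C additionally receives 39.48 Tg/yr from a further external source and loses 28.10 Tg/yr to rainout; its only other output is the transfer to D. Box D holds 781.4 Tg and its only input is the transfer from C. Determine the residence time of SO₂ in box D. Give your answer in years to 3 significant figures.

Box A: F(A→B) = (24.35 + 71.28) − 18.70 = 76.930 Tg/yr.
Box B: F(B→C) = (76.930 + 33.33) − 49.08 = 61.180 Tg/yr.
Box C: F(C→D) = (61.180 + 39.48) − 28.10 = 72.560 Tg/yr.
Box D throughput = its input = 72.560 Tg/yr; τ = 781.4 / 72.560 = 10.77 yr.

10.8 yr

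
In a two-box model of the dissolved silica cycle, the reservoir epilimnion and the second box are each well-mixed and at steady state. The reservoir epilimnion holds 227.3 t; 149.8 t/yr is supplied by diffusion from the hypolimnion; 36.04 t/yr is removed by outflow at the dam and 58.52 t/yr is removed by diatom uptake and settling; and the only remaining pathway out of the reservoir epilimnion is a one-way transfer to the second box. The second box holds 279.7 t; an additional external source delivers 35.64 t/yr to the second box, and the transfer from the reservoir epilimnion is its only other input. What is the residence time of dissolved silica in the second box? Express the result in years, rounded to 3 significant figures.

3.08 yr

Balance the reservoir epilimnion: ΣF_in = 149.80 t/yr.
Transfer to the second box = ΣF_in − (36.04 + 58.52) = 55.240 t/yr.
Total input to the second box = 55.240 + 35.64 = 90.880 t/yr; at steady state this equals its total output.
τ = M / F = 279.7 / 90.880 = 3.078 yr.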